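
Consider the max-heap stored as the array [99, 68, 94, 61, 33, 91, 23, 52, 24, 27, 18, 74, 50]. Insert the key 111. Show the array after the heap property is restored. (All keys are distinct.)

append 111 at index 13 → [99, 68, 94, 61, 33, 91, 23, 52, 24, 27, 18, 74, 50, 111]
111 > parent 23 at index 6, swap → [99, 68, 94, 61, 33, 91, 111, 52, 24, 27, 18, 74, 50, 23]
111 > parent 94 at index 2, swap → [99, 68, 111, 61, 33, 91, 94, 52, 24, 27, 18, 74, 50, 23]
111 > parent 99 at index 0, swap → [111, 68, 99, 61, 33, 91, 94, 52, 24, 27, 18, 74, 50, 23]

[111, 68, 99, 61, 33, 91, 94, 52, 24, 27, 18, 74, 50, 23]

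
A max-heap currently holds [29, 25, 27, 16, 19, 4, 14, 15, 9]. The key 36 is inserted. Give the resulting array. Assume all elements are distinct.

[36, 29, 27, 16, 25, 4, 14, 15, 9, 19]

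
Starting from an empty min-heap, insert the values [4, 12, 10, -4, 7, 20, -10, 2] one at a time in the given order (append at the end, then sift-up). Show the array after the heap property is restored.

Insert 4:
  append 4 at index 0 → [4] (no swap needed)
Insert 12:
  append 12 at index 1 → [4, 12] (no swap needed)
Insert 10:
  append 10 at index 2 → [4, 12, 10] (no swap needed)
Insert -4:
  append -4 at index 3 → [4, 12, 10, -4]
  -4 < parent 12 at index 1, swap → [4, -4, 10, 12]
  -4 < parent 4 at index 0, swap → [-4, 4, 10, 12]
Insert 7:
  append 7 at index 4 → [-4, 4, 10, 12, 7] (no swap needed)
Insert 20:
  append 20 at index 5 → [-4, 4, 10, 12, 7, 20] (no swap needed)
Insert -10:
  append -10 at index 6 → [-4, 4, 10, 12, 7, 20, -10]
  -10 < parent 10 at index 2, swap → [-4, 4, -10, 12, 7, 20, 10]
  -10 < parent -4 at index 0, swap → [-10, 4, -4, 12, 7, 20, 10]
Insert 2:
  append 2 at index 7 → [-10, 4, -4, 12, 7, 20, 10, 2]
  2 < parent 12 at index 3, swap → [-10, 4, -4, 2, 7, 20, 10, 12]
  2 < parent 4 at index 1, swap → [-10, 2, -4, 4, 7, 20, 10, 12]

[-10, 2, -4, 4, 7, 20, 10, 12]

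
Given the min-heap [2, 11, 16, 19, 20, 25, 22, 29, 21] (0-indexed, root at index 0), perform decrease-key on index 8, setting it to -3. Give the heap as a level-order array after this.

set index 8 from 21 to -3 → [2, 11, 16, 19, 20, 25, 22, 29, -3]
-3 < parent 19 at index 3, swap → [2, 11, 16, -3, 20, 25, 22, 29, 19]
-3 < parent 11 at index 1, swap → [2, -3, 16, 11, 20, 25, 22, 29, 19]
-3 < parent 2 at index 0, swap → [-3, 2, 16, 11, 20, 25, 22, 29, 19]

[-3, 2, 16, 11, 20, 25, 22, 29, 19]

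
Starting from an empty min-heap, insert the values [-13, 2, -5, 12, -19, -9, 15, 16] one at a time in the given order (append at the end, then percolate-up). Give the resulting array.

Insert -13:
  append -13 at index 0 → [-13] (no swap needed)
Insert 2:
  append 2 at index 1 → [-13, 2] (no swap needed)
Insert -5:
  append -5 at index 2 → [-13, 2, -5] (no swap needed)
Insert 12:
  append 12 at index 3 → [-13, 2, -5, 12] (no swap needed)
Insert -19:
  append -19 at index 4 → [-13, 2, -5, 12, -19]
  -19 < parent 2 at index 1, swap → [-13, -19, -5, 12, 2]
  -19 < parent -13 at index 0, swap → [-19, -13, -5, 12, 2]
Insert -9:
  append -9 at index 5 → [-19, -13, -5, 12, 2, -9]
  -9 < parent -5 at index 2, swap → [-19, -13, -9, 12, 2, -5]
Insert 15:
  append 15 at index 6 → [-19, -13, -9, 12, 2, -5, 15] (no swap needed)
Insert 16:
  append 16 at index 7 → [-19, -13, -9, 12, 2, -5, 15, 16] (no swap needed)

[-19, -13, -9, 12, 2, -5, 15, 16]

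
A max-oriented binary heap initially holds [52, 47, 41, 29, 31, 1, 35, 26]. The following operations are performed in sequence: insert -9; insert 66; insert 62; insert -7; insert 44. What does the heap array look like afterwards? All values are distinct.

insert -9:
  append -9 at index 8 → [52, 47, 41, 29, 31, 1, 35, 26, -9] (no swap needed)
insert 66:
  append 66 at index 9 → [52, 47, 41, 29, 31, 1, 35, 26, -9, 66]
  66 > parent 31 at index 4, swap → [52, 47, 41, 29, 66, 1, 35, 26, -9, 31]
  66 > parent 47 at index 1, swap → [52, 66, 41, 29, 47, 1, 35, 26, -9, 31]
  66 > parent 52 at index 0, swap → [66, 52, 41, 29, 47, 1, 35, 26, -9, 31]
insert 62:
  append 62 at index 10 → [66, 52, 41, 29, 47, 1, 35, 26, -9, 31, 62]
  62 > parent 47 at index 4, swap → [66, 52, 41, 29, 62, 1, 35, 26, -9, 31, 47]
  62 > parent 52 at index 1, swap → [66, 62, 41, 29, 52, 1, 35, 26, -9, 31, 47]
insert -7:
  append -7 at index 11 → [66, 62, 41, 29, 52, 1, 35, 26, -9, 31, 47, -7] (no swap needed)
insert 44:
  append 44 at index 12 → [66, 62, 41, 29, 52, 1, 35, 26, -9, 31, 47, -7, 44]
  44 > parent 1 at index 5, swap → [66, 62, 41, 29, 52, 44, 35, 26, -9, 31, 47, -7, 1]
  44 > parent 41 at index 2, swap → [66, 62, 44, 29, 52, 41, 35, 26, -9, 31, 47, -7, 1]

[66, 62, 44, 29, 52, 41, 35, 26, -9, 31, 47, -7, 1]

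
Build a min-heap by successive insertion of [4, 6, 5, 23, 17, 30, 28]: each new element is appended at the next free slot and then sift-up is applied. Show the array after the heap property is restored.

[4, 6, 5, 23, 17, 30, 28]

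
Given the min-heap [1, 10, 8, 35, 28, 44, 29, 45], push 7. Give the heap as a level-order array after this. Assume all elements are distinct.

append 7 at index 8 → [1, 10, 8, 35, 28, 44, 29, 45, 7]
7 < parent 35 at index 3, swap → [1, 10, 8, 7, 28, 44, 29, 45, 35]
7 < parent 10 at index 1, swap → [1, 7, 8, 10, 28, 44, 29, 45, 35]

[1, 7, 8, 10, 28, 44, 29, 45, 35]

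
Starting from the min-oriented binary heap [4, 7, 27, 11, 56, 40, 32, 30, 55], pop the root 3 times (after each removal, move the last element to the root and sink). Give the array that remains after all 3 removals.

[27, 30, 32, 55, 56, 40]

extract-min #1 returns 4:
  remove root 4; move last element 55 to root → [55, 7, 27, 11, 56, 40, 32, 30]
  55 vs smaller child 7 at index 1, swap → [7, 55, 27, 11, 56, 40, 32, 30]
  55 vs smaller child 11 at index 3, swap → [7, 11, 27, 55, 56, 40, 32, 30]
  55 vs only child 30 at index 7, swap → [7, 11, 27, 30, 56, 40, 32, 55]
extract-min #2 returns 7:
  remove root 7; move last element 55 to root → [55, 11, 27, 30, 56, 40, 32]
  55 vs smaller child 11 at index 1, swap → [11, 55, 27, 30, 56, 40, 32]
  55 vs smaller child 30 at index 3, swap → [11, 30, 27, 55, 56, 40, 32]
extract-min #3 returns 11:
  remove root 11; move last element 32 to root → [32, 30, 27, 55, 56, 40]
  32 vs smaller child 27 at index 2, swap → [27, 30, 32, 55, 56, 40]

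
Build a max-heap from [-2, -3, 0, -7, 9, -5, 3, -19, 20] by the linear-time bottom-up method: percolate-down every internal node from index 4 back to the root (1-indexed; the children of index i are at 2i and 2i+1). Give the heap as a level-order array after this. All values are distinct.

[20, 9, 3, -3, -2, -5, 0, -19, -7]

sift down from index 4:
  -7 vs larger child 20 at index 9, swap → [-2, -3, 0, 20, 9, -5, 3, -19, -7]
sift down from index 3:
  0 vs larger child 3 at index 7, swap → [-2, -3, 3, 20, 9, -5, 0, -19, -7]
sift down from index 2:
  -3 vs larger child 20 at index 4, swap → [-2, 20, 3, -3, 9, -5, 0, -19, -7]
sift down from index 1:
  -2 vs larger child 20 at index 2, swap → [20, -2, 3, -3, 9, -5, 0, -19, -7]
  -2 vs larger child 9 at index 5, swap → [20, 9, 3, -3, -2, -5, 0, -19, -7]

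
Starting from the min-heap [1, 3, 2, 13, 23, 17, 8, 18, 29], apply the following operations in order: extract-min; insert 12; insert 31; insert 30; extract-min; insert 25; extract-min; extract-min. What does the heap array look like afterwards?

extract-min → returns 1:
  remove root 1; move last element 29 to root → [29, 3, 2, 13, 23, 17, 8, 18]
  29 vs smaller child 2 at index 2, swap → [2, 3, 29, 13, 23, 17, 8, 18]
  29 vs smaller child 8 at index 6, swap → [2, 3, 8, 13, 23, 17, 29, 18]
insert 12:
  append 12 at index 8 → [2, 3, 8, 13, 23, 17, 29, 18, 12]
  12 < parent 13 at index 3, swap → [2, 3, 8, 12, 23, 17, 29, 18, 13]
insert 31:
  append 31 at index 9 → [2, 3, 8, 12, 23, 17, 29, 18, 13, 31] (no swap needed)
insert 30:
  append 30 at index 10 → [2, 3, 8, 12, 23, 17, 29, 18, 13, 31, 30] (no swap needed)
extract-min → returns 2:
  remove root 2; move last element 30 to root → [30, 3, 8, 12, 23, 17, 29, 18, 13, 31]
  30 vs smaller child 3 at index 1, swap → [3, 30, 8, 12, 23, 17, 29, 18, 13, 31]
  30 vs smaller child 12 at index 3, swap → [3, 12, 8, 30, 23, 17, 29, 18, 13, 31]
  30 vs smaller child 13 at index 8, swap → [3, 12, 8, 13, 23, 17, 29, 18, 30, 31]
insert 25:
  append 25 at index 10 → [3, 12, 8, 13, 23, 17, 29, 18, 30, 31, 25] (no swap needed)
extract-min → returns 3:
  remove root 3; move last element 25 to root → [25, 12, 8, 13, 23, 17, 29, 18, 30, 31]
  25 vs smaller child 8 at index 2, swap → [8, 12, 25, 13, 23, 17, 29, 18, 30, 31]
  25 vs smaller child 17 at index 5, swap → [8, 12, 17, 13, 23, 25, 29, 18, 30, 31]
extract-min → returns 8:
  remove root 8; move last element 31 to root → [31, 12, 17, 13, 23, 25, 29, 18, 30]
  31 vs smaller child 12 at index 1, swap → [12, 31, 17, 13, 23, 25, 29, 18, 30]
  31 vs smaller child 13 at index 3, swap → [12, 13, 17, 31, 23, 25, 29, 18, 30]
  31 vs smaller child 18 at index 7, swap → [12, 13, 17, 18, 23, 25, 29, 31, 30]

[12, 13, 17, 18, 23, 25, 29, 31, 30]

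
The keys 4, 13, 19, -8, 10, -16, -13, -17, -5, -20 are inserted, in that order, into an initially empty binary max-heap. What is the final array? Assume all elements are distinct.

Insert 4:
  append 4 at index 0 → [4] (no swap needed)
Insert 13:
  append 13 at index 1 → [4, 13]
  13 > parent 4 at index 0, swap → [13, 4]
Insert 19:
  append 19 at index 2 → [13, 4, 19]
  19 > parent 13 at index 0, swap → [19, 4, 13]
Insert -8:
  append -8 at index 3 → [19, 4, 13, -8] (no swap needed)
Insert 10:
  append 10 at index 4 → [19, 4, 13, -8, 10]
  10 > parent 4 at index 1, swap → [19, 10, 13, -8, 4]
Insert -16:
  append -16 at index 5 → [19, 10, 13, -8, 4, -16] (no swap needed)
Insert -13:
  append -13 at index 6 → [19, 10, 13, -8, 4, -16, -13] (no swap needed)
Insert -17:
  append -17 at index 7 → [19, 10, 13, -8, 4, -16, -13, -17] (no swap needed)
Insert -5:
  append -5 at index 8 → [19, 10, 13, -8, 4, -16, -13, -17, -5]
  -5 > parent -8 at index 3, swap → [19, 10, 13, -5, 4, -16, -13, -17, -8]
Insert -20:
  append -20 at index 9 → [19, 10, 13, -5, 4, -16, -13, -17, -8, -20] (no swap needed)

[19, 10, 13, -5, 4, -16, -13, -17, -8, -20]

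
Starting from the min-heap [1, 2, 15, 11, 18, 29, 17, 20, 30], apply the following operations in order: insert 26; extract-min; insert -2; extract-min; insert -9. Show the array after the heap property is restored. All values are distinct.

[-9, 2, 15, 20, 11, 29, 17, 26, 30, 18]

insert 26:
  append 26 at index 9 → [1, 2, 15, 11, 18, 29, 17, 20, 30, 26] (no swap needed)
extract-min → returns 1:
  remove root 1; move last element 26 to root → [26, 2, 15, 11, 18, 29, 17, 20, 30]
  26 vs smaller child 2 at index 1, swap → [2, 26, 15, 11, 18, 29, 17, 20, 30]
  26 vs smaller child 11 at index 3, swap → [2, 11, 15, 26, 18, 29, 17, 20, 30]
  26 vs smaller child 20 at index 7, swap → [2, 11, 15, 20, 18, 29, 17, 26, 30]
insert -2:
  append -2 at index 9 → [2, 11, 15, 20, 18, 29, 17, 26, 30, -2]
  -2 < parent 18 at index 4, swap → [2, 11, 15, 20, -2, 29, 17, 26, 30, 18]
  -2 < parent 11 at index 1, swap → [2, -2, 15, 20, 11, 29, 17, 26, 30, 18]
  -2 < parent 2 at index 0, swap → [-2, 2, 15, 20, 11, 29, 17, 26, 30, 18]
extract-min → returns -2:
  remove root -2; move last element 18 to root → [18, 2, 15, 20, 11, 29, 17, 26, 30]
  18 vs smaller child 2 at index 1, swap → [2, 18, 15, 20, 11, 29, 17, 26, 30]
  18 vs smaller child 11 at index 4, swap → [2, 11, 15, 20, 18, 29, 17, 26, 30]
insert -9:
  append -9 at index 9 → [2, 11, 15, 20, 18, 29, 17, 26, 30, -9]
  -9 < parent 18 at index 4, swap → [2, 11, 15, 20, -9, 29, 17, 26, 30, 18]
  -9 < parent 11 at index 1, swap → [2, -9, 15, 20, 11, 29, 17, 26, 30, 18]
  -9 < parent 2 at index 0, swap → [-9, 2, 15, 20, 11, 29, 17, 26, 30, 18]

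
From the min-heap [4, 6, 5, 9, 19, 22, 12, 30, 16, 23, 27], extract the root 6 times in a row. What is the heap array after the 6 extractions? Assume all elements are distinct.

[19, 23, 22, 30, 27]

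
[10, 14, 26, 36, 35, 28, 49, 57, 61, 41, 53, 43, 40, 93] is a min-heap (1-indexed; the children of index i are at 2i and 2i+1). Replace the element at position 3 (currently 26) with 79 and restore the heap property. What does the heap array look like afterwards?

[10, 14, 28, 36, 35, 40, 49, 57, 61, 41, 53, 43, 79, 93]

set index 3 from 26 to 79 → [10, 14, 79, 36, 35, 28, 49, 57, 61, 41, 53, 43, 40, 93]
79 vs smaller child 28 at index 6, swap → [10, 14, 28, 36, 35, 79, 49, 57, 61, 41, 53, 43, 40, 93]
79 vs smaller child 40 at index 13, swap → [10, 14, 28, 36, 35, 40, 49, 57, 61, 41, 53, 43, 79, 93]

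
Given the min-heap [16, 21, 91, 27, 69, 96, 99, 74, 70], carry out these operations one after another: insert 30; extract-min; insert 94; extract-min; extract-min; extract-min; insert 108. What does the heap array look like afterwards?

[69, 70, 91, 74, 94, 96, 99, 108]

insert 30:
  append 30 at index 9 → [16, 21, 91, 27, 69, 96, 99, 74, 70, 30]
  30 < parent 69 at index 4, swap → [16, 21, 91, 27, 30, 96, 99, 74, 70, 69]
extract-min → returns 16:
  remove root 16; move last element 69 to root → [69, 21, 91, 27, 30, 96, 99, 74, 70]
  69 vs smaller child 21 at index 1, swap → [21, 69, 91, 27, 30, 96, 99, 74, 70]
  69 vs smaller child 27 at index 3, swap → [21, 27, 91, 69, 30, 96, 99, 74, 70]
insert 94:
  append 94 at index 9 → [21, 27, 91, 69, 30, 96, 99, 74, 70, 94] (no swap needed)
extract-min → returns 21:
  remove root 21; move last element 94 to root → [94, 27, 91, 69, 30, 96, 99, 74, 70]
  94 vs smaller child 27 at index 1, swap → [27, 94, 91, 69, 30, 96, 99, 74, 70]
  94 vs smaller child 30 at index 4, swap → [27, 30, 91, 69, 94, 96, 99, 74, 70]
extract-min → returns 27:
  remove root 27; move last element 70 to root → [70, 30, 91, 69, 94, 96, 99, 74]
  70 vs smaller child 30 at index 1, swap → [30, 70, 91, 69, 94, 96, 99, 74]
  70 vs smaller child 69 at index 3, swap → [30, 69, 91, 70, 94, 96, 99, 74]
extract-min → returns 30:
  remove root 30; move last element 74 to root → [74, 69, 91, 70, 94, 96, 99]
  74 vs smaller child 69 at index 1, swap → [69, 74, 91, 70, 94, 96, 99]
  74 vs smaller child 70 at index 3, swap → [69, 70, 91, 74, 94, 96, 99]
insert 108:
  append 108 at index 7 → [69, 70, 91, 74, 94, 96, 99, 108] (no swap needed)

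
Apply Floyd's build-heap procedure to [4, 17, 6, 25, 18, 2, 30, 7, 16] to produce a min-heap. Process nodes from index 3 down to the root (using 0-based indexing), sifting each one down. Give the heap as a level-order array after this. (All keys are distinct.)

sift down from index 3:
  25 vs smaller child 7 at index 7, swap → [4, 17, 6, 7, 18, 2, 30, 25, 16]
sift down from index 2:
  6 vs smaller child 2 at index 5, swap → [4, 17, 2, 7, 18, 6, 30, 25, 16]
sift down from index 1:
  17 vs smaller child 7 at index 3, swap → [4, 7, 2, 17, 18, 6, 30, 25, 16]
  17 vs smaller child 16 at index 8, swap → [4, 7, 2, 16, 18, 6, 30, 25, 17]
sift down from index 0:
  4 vs smaller child 2 at index 2, swap → [2, 7, 4, 16, 18, 6, 30, 25, 17]

[2, 7, 4, 16, 18, 6, 30, 25, 17]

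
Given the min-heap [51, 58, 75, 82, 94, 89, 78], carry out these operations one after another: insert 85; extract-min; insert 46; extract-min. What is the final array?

insert 85:
  append 85 at index 7 → [51, 58, 75, 82, 94, 89, 78, 85] (no swap needed)
extract-min → returns 51:
  remove root 51; move last element 85 to root → [85, 58, 75, 82, 94, 89, 78]
  85 vs smaller child 58 at index 1, swap → [58, 85, 75, 82, 94, 89, 78]
  85 vs smaller child 82 at index 3, swap → [58, 82, 75, 85, 94, 89, 78]
insert 46:
  append 46 at index 7 → [58, 82, 75, 85, 94, 89, 78, 46]
  46 < parent 85 at index 3, swap → [58, 82, 75, 46, 94, 89, 78, 85]
  46 < parent 82 at index 1, swap → [58, 46, 75, 82, 94, 89, 78, 85]
  46 < parent 58 at index 0, swap → [46, 58, 75, 82, 94, 89, 78, 85]
extract-min → returns 46:
  remove root 46; move last element 85 to root → [85, 58, 75, 82, 94, 89, 78]
  85 vs smaller child 58 at index 1, swap → [58, 85, 75, 82, 94, 89, 78]
  85 vs smaller child 82 at index 3, swap → [58, 82, 75, 85, 94, 89, 78]

[58, 82, 75, 85, 94, 89, 78]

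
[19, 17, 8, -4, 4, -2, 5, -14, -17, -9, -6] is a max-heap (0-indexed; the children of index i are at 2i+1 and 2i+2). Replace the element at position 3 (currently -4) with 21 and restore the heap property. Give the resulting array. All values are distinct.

[21, 19, 8, 17, 4, -2, 5, -14, -17, -9, -6]

set index 3 from -4 to 21 → [19, 17, 8, 21, 4, -2, 5, -14, -17, -9, -6]
21 > parent 17 at index 1, swap → [19, 21, 8, 17, 4, -2, 5, -14, -17, -9, -6]
21 > parent 19 at index 0, swap → [21, 19, 8, 17, 4, -2, 5, -14, -17, -9, -6]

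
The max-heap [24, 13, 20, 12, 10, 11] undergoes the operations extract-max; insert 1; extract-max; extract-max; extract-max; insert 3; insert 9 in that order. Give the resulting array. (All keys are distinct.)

[11, 10, 1, 3, 9]

extract-max → returns 24:
  remove root 24; move last element 11 to root → [11, 13, 20, 12, 10]
  11 vs larger child 20 at index 2, swap → [20, 13, 11, 12, 10]
insert 1:
  append 1 at index 5 → [20, 13, 11, 12, 10, 1] (no swap needed)
extract-max → returns 20:
  remove root 20; move last element 1 to root → [1, 13, 11, 12, 10]
  1 vs larger child 13 at index 1, swap → [13, 1, 11, 12, 10]
  1 vs larger child 12 at index 3, swap → [13, 12, 11, 1, 10]
extract-max → returns 13:
  remove root 13; move last element 10 to root → [10, 12, 11, 1]
  10 vs larger child 12 at index 1, swap → [12, 10, 11, 1]
extract-max → returns 12:
  remove root 12; move last element 1 to root → [1, 10, 11]
  1 vs larger child 11 at index 2, swap → [11, 10, 1]
insert 3:
  append 3 at index 3 → [11, 10, 1, 3] (no swap needed)
insert 9:
  append 9 at index 4 → [11, 10, 1, 3, 9] (no swap needed)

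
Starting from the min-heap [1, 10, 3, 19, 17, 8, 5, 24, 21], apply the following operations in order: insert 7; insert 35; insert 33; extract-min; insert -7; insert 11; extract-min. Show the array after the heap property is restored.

insert 7:
  append 7 at index 9 → [1, 10, 3, 19, 17, 8, 5, 24, 21, 7]
  7 < parent 17 at index 4, swap → [1, 10, 3, 19, 7, 8, 5, 24, 21, 17]
  7 < parent 10 at index 1, swap → [1, 7, 3, 19, 10, 8, 5, 24, 21, 17]
insert 35:
  append 35 at index 10 → [1, 7, 3, 19, 10, 8, 5, 24, 21, 17, 35] (no swap needed)
insert 33:
  append 33 at index 11 → [1, 7, 3, 19, 10, 8, 5, 24, 21, 17, 35, 33] (no swap needed)
extract-min → returns 1:
  remove root 1; move last element 33 to root → [33, 7, 3, 19, 10, 8, 5, 24, 21, 17, 35]
  33 vs smaller child 3 at index 2, swap → [3, 7, 33, 19, 10, 8, 5, 24, 21, 17, 35]
  33 vs smaller child 5 at index 6, swap → [3, 7, 5, 19, 10, 8, 33, 24, 21, 17, 35]
insert -7:
  append -7 at index 11 → [3, 7, 5, 19, 10, 8, 33, 24, 21, 17, 35, -7]
  -7 < parent 8 at index 5, swap → [3, 7, 5, 19, 10, -7, 33, 24, 21, 17, 35, 8]
  -7 < parent 5 at index 2, swap → [3, 7, -7, 19, 10, 5, 33, 24, 21, 17, 35, 8]
  -7 < parent 3 at index 0, swap → [-7, 7, 3, 19, 10, 5, 33, 24, 21, 17, 35, 8]
insert 11:
  append 11 at index 12 → [-7, 7, 3, 19, 10, 5, 33, 24, 21, 17, 35, 8, 11] (no swap needed)
extract-min → returns -7:
  remove root -7; move last element 11 to root → [11, 7, 3, 19, 10, 5, 33, 24, 21, 17, 35, 8]
  11 vs smaller child 3 at index 2, swap → [3, 7, 11, 19, 10, 5, 33, 24, 21, 17, 35, 8]
  11 vs smaller child 5 at index 5, swap → [3, 7, 5, 19, 10, 11, 33, 24, 21, 17, 35, 8]
  11 vs only child 8 at index 11, swap → [3, 7, 5, 19, 10, 8, 33, 24, 21, 17, 35, 11]

[3, 7, 5, 19, 10, 8, 33, 24, 21, 17, 35, 11]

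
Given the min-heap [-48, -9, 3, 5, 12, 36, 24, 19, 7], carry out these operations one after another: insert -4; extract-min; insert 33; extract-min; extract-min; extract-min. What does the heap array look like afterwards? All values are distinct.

[5, 7, 24, 19, 12, 36, 33]

insert -4:
  append -4 at index 9 → [-48, -9, 3, 5, 12, 36, 24, 19, 7, -4]
  -4 < parent 12 at index 4, swap → [-48, -9, 3, 5, -4, 36, 24, 19, 7, 12]
extract-min → returns -48:
  remove root -48; move last element 12 to root → [12, -9, 3, 5, -4, 36, 24, 19, 7]
  12 vs smaller child -9 at index 1, swap → [-9, 12, 3, 5, -4, 36, 24, 19, 7]
  12 vs smaller child -4 at index 4, swap → [-9, -4, 3, 5, 12, 36, 24, 19, 7]
insert 33:
  append 33 at index 9 → [-9, -4, 3, 5, 12, 36, 24, 19, 7, 33] (no swap needed)
extract-min → returns -9:
  remove root -9; move last element 33 to root → [33, -4, 3, 5, 12, 36, 24, 19, 7]
  33 vs smaller child -4 at index 1, swap → [-4, 33, 3, 5, 12, 36, 24, 19, 7]
  33 vs smaller child 5 at index 3, swap → [-4, 5, 3, 33, 12, 36, 24, 19, 7]
  33 vs smaller child 7 at index 8, swap → [-4, 5, 3, 7, 12, 36, 24, 19, 33]
extract-min → returns -4:
  remove root -4; move last element 33 to root → [33, 5, 3, 7, 12, 36, 24, 19]
  33 vs smaller child 3 at index 2, swap → [3, 5, 33, 7, 12, 36, 24, 19]
  33 vs smaller child 24 at index 6, swap → [3, 5, 24, 7, 12, 36, 33, 19]
extract-min → returns 3:
  remove root 3; move last element 19 to root → [19, 5, 24, 7, 12, 36, 33]
  19 vs smaller child 5 at index 1, swap → [5, 19, 24, 7, 12, 36, 33]
  19 vs smaller child 7 at index 3, swap → [5, 7, 24, 19, 12, 36, 33]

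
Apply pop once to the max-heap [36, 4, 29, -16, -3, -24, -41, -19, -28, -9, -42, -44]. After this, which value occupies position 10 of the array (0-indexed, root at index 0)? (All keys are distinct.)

-42

remove root 36; move last element -44 to root → [-44, 4, 29, -16, -3, -24, -41, -19, -28, -9, -42]
-44 vs larger child 29 at index 2, swap → [29, 4, -44, -16, -3, -24, -41, -19, -28, -9, -42]
-44 vs larger child -24 at index 5, swap → [29, 4, -24, -16, -3, -44, -41, -19, -28, -9, -42]
resulting array: [29, 4, -24, -16, -3, -44, -41, -19, -28, -9, -42]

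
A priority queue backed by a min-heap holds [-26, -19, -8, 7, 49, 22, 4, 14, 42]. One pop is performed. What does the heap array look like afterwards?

[-19, 7, -8, 14, 49, 22, 4, 42]

remove root -26; move last element 42 to root → [42, -19, -8, 7, 49, 22, 4, 14]
42 vs smaller child -19 at index 1, swap → [-19, 42, -8, 7, 49, 22, 4, 14]
42 vs smaller child 7 at index 3, swap → [-19, 7, -8, 42, 49, 22, 4, 14]
42 vs only child 14 at index 7, swap → [-19, 7, -8, 14, 49, 22, 4, 42]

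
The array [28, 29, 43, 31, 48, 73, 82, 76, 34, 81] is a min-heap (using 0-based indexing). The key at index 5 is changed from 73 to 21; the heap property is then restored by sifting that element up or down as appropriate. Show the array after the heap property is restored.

[21, 29, 28, 31, 48, 43, 82, 76, 34, 81]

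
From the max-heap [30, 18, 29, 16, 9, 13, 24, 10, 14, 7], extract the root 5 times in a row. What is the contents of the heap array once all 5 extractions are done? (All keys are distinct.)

[14, 10, 13, 7, 9]

extract-max #1 returns 30:
  remove root 30; move last element 7 to root → [7, 18, 29, 16, 9, 13, 24, 10, 14]
  7 vs larger child 29 at index 2, swap → [29, 18, 7, 16, 9, 13, 24, 10, 14]
  7 vs larger child 24 at index 6, swap → [29, 18, 24, 16, 9, 13, 7, 10, 14]
extract-max #2 returns 29:
  remove root 29; move last element 14 to root → [14, 18, 24, 16, 9, 13, 7, 10]
  14 vs larger child 24 at index 2, swap → [24, 18, 14, 16, 9, 13, 7, 10]
extract-max #3 returns 24:
  remove root 24; move last element 10 to root → [10, 18, 14, 16, 9, 13, 7]
  10 vs larger child 18 at index 1, swap → [18, 10, 14, 16, 9, 13, 7]
  10 vs larger child 16 at index 3, swap → [18, 16, 14, 10, 9, 13, 7]
extract-max #4 returns 18:
  remove root 18; move last element 7 to root → [7, 16, 14, 10, 9, 13]
  7 vs larger child 16 at index 1, swap → [16, 7, 14, 10, 9, 13]
  7 vs larger child 10 at index 3, swap → [16, 10, 14, 7, 9, 13]
extract-max #5 returns 16:
  remove root 16; move last element 13 to root → [13, 10, 14, 7, 9]
  13 vs larger child 14 at index 2, swap → [14, 10, 13, 7, 9]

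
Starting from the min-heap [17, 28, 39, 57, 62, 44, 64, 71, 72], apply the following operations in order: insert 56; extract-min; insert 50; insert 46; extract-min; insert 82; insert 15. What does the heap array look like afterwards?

[15, 46, 39, 57, 50, 44, 64, 71, 72, 62, 82, 56]

insert 56:
  append 56 at index 9 → [17, 28, 39, 57, 62, 44, 64, 71, 72, 56]
  56 < parent 62 at index 4, swap → [17, 28, 39, 57, 56, 44, 64, 71, 72, 62]
extract-min → returns 17:
  remove root 17; move last element 62 to root → [62, 28, 39, 57, 56, 44, 64, 71, 72]
  62 vs smaller child 28 at index 1, swap → [28, 62, 39, 57, 56, 44, 64, 71, 72]
  62 vs smaller child 56 at index 4, swap → [28, 56, 39, 57, 62, 44, 64, 71, 72]
insert 50:
  append 50 at index 9 → [28, 56, 39, 57, 62, 44, 64, 71, 72, 50]
  50 < parent 62 at index 4, swap → [28, 56, 39, 57, 50, 44, 64, 71, 72, 62]
  50 < parent 56 at index 1, swap → [28, 50, 39, 57, 56, 44, 64, 71, 72, 62]
insert 46:
  append 46 at index 10 → [28, 50, 39, 57, 56, 44, 64, 71, 72, 62, 46]
  46 < parent 56 at index 4, swap → [28, 50, 39, 57, 46, 44, 64, 71, 72, 62, 56]
  46 < parent 50 at index 1, swap → [28, 46, 39, 57, 50, 44, 64, 71, 72, 62, 56]
extract-min → returns 28:
  remove root 28; move last element 56 to root → [56, 46, 39, 57, 50, 44, 64, 71, 72, 62]
  56 vs smaller child 39 at index 2, swap → [39, 46, 56, 57, 50, 44, 64, 71, 72, 62]
  56 vs smaller child 44 at index 5, swap → [39, 46, 44, 57, 50, 56, 64, 71, 72, 62]
insert 82:
  append 82 at index 10 → [39, 46, 44, 57, 50, 56, 64, 71, 72, 62, 82] (no swap needed)
insert 15:
  append 15 at index 11 → [39, 46, 44, 57, 50, 56, 64, 71, 72, 62, 82, 15]
  15 < parent 56 at index 5, swap → [39, 46, 44, 57, 50, 15, 64, 71, 72, 62, 82, 56]
  15 < parent 44 at index 2, swap → [39, 46, 15, 57, 50, 44, 64, 71, 72, 62, 82, 56]
  15 < parent 39 at index 0, swap → [15, 46, 39, 57, 50, 44, 64, 71, 72, 62, 82, 56]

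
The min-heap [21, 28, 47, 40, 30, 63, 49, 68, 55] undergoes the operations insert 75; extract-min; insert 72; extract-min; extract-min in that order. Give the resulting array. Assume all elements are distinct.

[40, 55, 47, 68, 72, 63, 49, 75]

insert 75:
  append 75 at index 9 → [21, 28, 47, 40, 30, 63, 49, 68, 55, 75] (no swap needed)
extract-min → returns 21:
  remove root 21; move last element 75 to root → [75, 28, 47, 40, 30, 63, 49, 68, 55]
  75 vs smaller child 28 at index 1, swap → [28, 75, 47, 40, 30, 63, 49, 68, 55]
  75 vs smaller child 30 at index 4, swap → [28, 30, 47, 40, 75, 63, 49, 68, 55]
insert 72:
  append 72 at index 9 → [28, 30, 47, 40, 75, 63, 49, 68, 55, 72]
  72 < parent 75 at index 4, swap → [28, 30, 47, 40, 72, 63, 49, 68, 55, 75]
extract-min → returns 28:
  remove root 28; move last element 75 to root → [75, 30, 47, 40, 72, 63, 49, 68, 55]
  75 vs smaller child 30 at index 1, swap → [30, 75, 47, 40, 72, 63, 49, 68, 55]
  75 vs smaller child 40 at index 3, swap → [30, 40, 47, 75, 72, 63, 49, 68, 55]
  75 vs smaller child 55 at index 8, swap → [30, 40, 47, 55, 72, 63, 49, 68, 75]
extract-min → returns 30:
  remove root 30; move last element 75 to root → [75, 40, 47, 55, 72, 63, 49, 68]
  75 vs smaller child 40 at index 1, swap → [40, 75, 47, 55, 72, 63, 49, 68]
  75 vs smaller child 55 at index 3, swap → [40, 55, 47, 75, 72, 63, 49, 68]
  75 vs only child 68 at index 7, swap → [40, 55, 47, 68, 72, 63, 49, 75]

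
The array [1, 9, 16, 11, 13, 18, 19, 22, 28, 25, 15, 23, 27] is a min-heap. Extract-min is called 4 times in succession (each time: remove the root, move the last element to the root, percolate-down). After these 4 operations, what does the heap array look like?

extract-min #1 returns 1:
  remove root 1; move last element 27 to root → [27, 9, 16, 11, 13, 18, 19, 22, 28, 25, 15, 23]
  27 vs smaller child 9 at index 1, swap → [9, 27, 16, 11, 13, 18, 19, 22, 28, 25, 15, 23]
  27 vs smaller child 11 at index 3, swap → [9, 11, 16, 27, 13, 18, 19, 22, 28, 25, 15, 23]
  27 vs smaller child 22 at index 7, swap → [9, 11, 16, 22, 13, 18, 19, 27, 28, 25, 15, 23]
extract-min #2 returns 9:
  remove root 9; move last element 23 to root → [23, 11, 16, 22, 13, 18, 19, 27, 28, 25, 15]
  23 vs smaller child 11 at index 1, swap → [11, 23, 16, 22, 13, 18, 19, 27, 28, 25, 15]
  23 vs smaller child 13 at index 4, swap → [11, 13, 16, 22, 23, 18, 19, 27, 28, 25, 15]
  23 vs smaller child 15 at index 10, swap → [11, 13, 16, 22, 15, 18, 19, 27, 28, 25, 23]
extract-min #3 returns 11:
  remove root 11; move last element 23 to root → [23, 13, 16, 22, 15, 18, 19, 27, 28, 25]
  23 vs smaller child 13 at index 1, swap → [13, 23, 16, 22, 15, 18, 19, 27, 28, 25]
  23 vs smaller child 15 at index 4, swap → [13, 15, 16, 22, 23, 18, 19, 27, 28, 25]
extract-min #4 returns 13:
  remove root 13; move last element 25 to root → [25, 15, 16, 22, 23, 18, 19, 27, 28]
  25 vs smaller child 15 at index 1, swap → [15, 25, 16, 22, 23, 18, 19, 27, 28]
  25 vs smaller child 22 at index 3, swap → [15, 22, 16, 25, 23, 18, 19, 27, 28]

[15, 22, 16, 25, 23, 18, 19, 27, 28]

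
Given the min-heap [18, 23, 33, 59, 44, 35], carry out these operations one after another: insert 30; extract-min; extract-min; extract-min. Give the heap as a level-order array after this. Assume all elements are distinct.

insert 30:
  append 30 at index 6 → [18, 23, 33, 59, 44, 35, 30]
  30 < parent 33 at index 2, swap → [18, 23, 30, 59, 44, 35, 33]
extract-min → returns 18:
  remove root 18; move last element 33 to root → [33, 23, 30, 59, 44, 35]
  33 vs smaller child 23 at index 1, swap → [23, 33, 30, 59, 44, 35]
extract-min → returns 23:
  remove root 23; move last element 35 to root → [35, 33, 30, 59, 44]
  35 vs smaller child 30 at index 2, swap → [30, 33, 35, 59, 44]
extract-min → returns 30:
  remove root 30; move last element 44 to root → [44, 33, 35, 59]
  44 vs smaller child 33 at index 1, swap → [33, 44, 35, 59]

[33, 44, 35, 59]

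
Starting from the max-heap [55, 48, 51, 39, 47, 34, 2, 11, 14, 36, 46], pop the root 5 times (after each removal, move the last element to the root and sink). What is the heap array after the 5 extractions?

[39, 36, 34, 14, 2, 11]

extract-max #1 returns 55:
  remove root 55; move last element 46 to root → [46, 48, 51, 39, 47, 34, 2, 11, 14, 36]
  46 vs larger child 51 at index 2, swap → [51, 48, 46, 39, 47, 34, 2, 11, 14, 36]
extract-max #2 returns 51:
  remove root 51; move last element 36 to root → [36, 48, 46, 39, 47, 34, 2, 11, 14]
  36 vs larger child 48 at index 1, swap → [48, 36, 46, 39, 47, 34, 2, 11, 14]
  36 vs larger child 47 at index 4, swap → [48, 47, 46, 39, 36, 34, 2, 11, 14]
extract-max #3 returns 48:
  remove root 48; move last element 14 to root → [14, 47, 46, 39, 36, 34, 2, 11]
  14 vs larger child 47 at index 1, swap → [47, 14, 46, 39, 36, 34, 2, 11]
  14 vs larger child 39 at index 3, swap → [47, 39, 46, 14, 36, 34, 2, 11]
extract-max #4 returns 47:
  remove root 47; move last element 11 to root → [11, 39, 46, 14, 36, 34, 2]
  11 vs larger child 46 at index 2, swap → [46, 39, 11, 14, 36, 34, 2]
  11 vs larger child 34 at index 5, swap → [46, 39, 34, 14, 36, 11, 2]
extract-max #5 returns 46:
  remove root 46; move last element 2 to root → [2, 39, 34, 14, 36, 11]
  2 vs larger child 39 at index 1, swap → [39, 2, 34, 14, 36, 11]
  2 vs larger child 36 at index 4, swap → [39, 36, 34, 14, 2, 11]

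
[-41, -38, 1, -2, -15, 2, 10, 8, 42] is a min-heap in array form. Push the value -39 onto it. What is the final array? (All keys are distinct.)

append -39 at index 9 → [-41, -38, 1, -2, -15, 2, 10, 8, 42, -39]
-39 < parent -15 at index 4, swap → [-41, -38, 1, -2, -39, 2, 10, 8, 42, -15]
-39 < parent -38 at index 1, swap → [-41, -39, 1, -2, -38, 2, 10, 8, 42, -15]

[-41, -39, 1, -2, -38, 2, 10, 8, 42, -15]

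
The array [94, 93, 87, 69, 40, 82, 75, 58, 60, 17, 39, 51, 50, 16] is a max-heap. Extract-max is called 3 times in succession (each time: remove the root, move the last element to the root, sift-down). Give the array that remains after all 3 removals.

[82, 69, 75, 60, 40, 51, 50, 58, 16, 17, 39]

extract-max #1 returns 94:
  remove root 94; move last element 16 to root → [16, 93, 87, 69, 40, 82, 75, 58, 60, 17, 39, 51, 50]
  16 vs larger child 93 at index 1, swap → [93, 16, 87, 69, 40, 82, 75, 58, 60, 17, 39, 51, 50]
  16 vs larger child 69 at index 3, swap → [93, 69, 87, 16, 40, 82, 75, 58, 60, 17, 39, 51, 50]
  16 vs larger child 60 at index 8, swap → [93, 69, 87, 60, 40, 82, 75, 58, 16, 17, 39, 51, 50]
extract-max #2 returns 93:
  remove root 93; move last element 50 to root → [50, 69, 87, 60, 40, 82, 75, 58, 16, 17, 39, 51]
  50 vs larger child 87 at index 2, swap → [87, 69, 50, 60, 40, 82, 75, 58, 16, 17, 39, 51]
  50 vs larger child 82 at index 5, swap → [87, 69, 82, 60, 40, 50, 75, 58, 16, 17, 39, 51]
  50 vs only child 51 at index 11, swap → [87, 69, 82, 60, 40, 51, 75, 58, 16, 17, 39, 50]
extract-max #3 returns 87:
  remove root 87; move last element 50 to root → [50, 69, 82, 60, 40, 51, 75, 58, 16, 17, 39]
  50 vs larger child 82 at index 2, swap → [82, 69, 50, 60, 40, 51, 75, 58, 16, 17, 39]
  50 vs larger child 75 at index 6, swap → [82, 69, 75, 60, 40, 51, 50, 58, 16, 17, 39]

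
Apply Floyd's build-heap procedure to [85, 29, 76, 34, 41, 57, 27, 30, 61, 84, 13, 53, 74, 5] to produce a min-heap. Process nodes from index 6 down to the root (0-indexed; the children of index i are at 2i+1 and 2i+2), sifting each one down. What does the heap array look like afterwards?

sift down from index 6:
  27 vs only child 5 at index 13, swap → [85, 29, 76, 34, 41, 57, 5, 30, 61, 84, 13, 53, 74, 27]
sift down from index 5:
  57 vs smaller child 53 at index 11, swap → [85, 29, 76, 34, 41, 53, 5, 30, 61, 84, 13, 57, 74, 27]
sift down from index 4:
  41 vs smaller child 13 at index 10, swap → [85, 29, 76, 34, 13, 53, 5, 30, 61, 84, 41, 57, 74, 27]
sift down from index 3:
  34 vs smaller child 30 at index 7, swap → [85, 29, 76, 30, 13, 53, 5, 34, 61, 84, 41, 57, 74, 27]
sift down from index 2:
  76 vs smaller child 5 at index 6, swap → [85, 29, 5, 30, 13, 53, 76, 34, 61, 84, 41, 57, 74, 27]
  76 vs only child 27 at index 13, swap → [85, 29, 5, 30, 13, 53, 27, 34, 61, 84, 41, 57, 74, 76]
sift down from index 1:
  29 vs smaller child 13 at index 4, swap → [85, 13, 5, 30, 29, 53, 27, 34, 61, 84, 41, 57, 74, 76]
sift down from index 0:
  85 vs smaller child 5 at index 2, swap → [5, 13, 85, 30, 29, 53, 27, 34, 61, 84, 41, 57, 74, 76]
  85 vs smaller child 27 at index 6, swap → [5, 13, 27, 30, 29, 53, 85, 34, 61, 84, 41, 57, 74, 76]
  85 vs only child 76 at index 13, swap → [5, 13, 27, 30, 29, 53, 76, 34, 61, 84, 41, 57, 74, 85]

[5, 13, 27, 30, 29, 53, 76, 34, 61, 84, 41, 57, 74, 85]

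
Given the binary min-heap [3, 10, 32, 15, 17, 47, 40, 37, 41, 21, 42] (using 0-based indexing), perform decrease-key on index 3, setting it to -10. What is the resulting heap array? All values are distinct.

[-10, 3, 32, 10, 17, 47, 40, 37, 41, 21, 42]

set index 3 from 15 to -10 → [3, 10, 32, -10, 17, 47, 40, 37, 41, 21, 42]
-10 < parent 10 at index 1, swap → [3, -10, 32, 10, 17, 47, 40, 37, 41, 21, 42]
-10 < parent 3 at index 0, swap → [-10, 3, 32, 10, 17, 47, 40, 37, 41, 21, 42]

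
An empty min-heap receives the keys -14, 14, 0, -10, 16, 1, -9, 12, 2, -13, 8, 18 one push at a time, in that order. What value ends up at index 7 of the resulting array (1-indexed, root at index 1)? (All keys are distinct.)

Insert -14:
  append -14 at index 1 → [-14] (no swap needed)
Insert 14:
  append 14 at index 2 → [-14, 14] (no swap needed)
Insert 0:
  append 0 at index 3 → [-14, 14, 0] (no swap needed)
Insert -10:
  append -10 at index 4 → [-14, 14, 0, -10]
  -10 < parent 14 at index 2, swap → [-14, -10, 0, 14]
Insert 16:
  append 16 at index 5 → [-14, -10, 0, 14, 16] (no swap needed)
Insert 1:
  append 1 at index 6 → [-14, -10, 0, 14, 16, 1] (no swap needed)
Insert -9:
  append -9 at index 7 → [-14, -10, 0, 14, 16, 1, -9]
  -9 < parent 0 at index 3, swap → [-14, -10, -9, 14, 16, 1, 0]
Insert 12:
  append 12 at index 8 → [-14, -10, -9, 14, 16, 1, 0, 12]
  12 < parent 14 at index 4, swap → [-14, -10, -9, 12, 16, 1, 0, 14]
Insert 2:
  append 2 at index 9 → [-14, -10, -9, 12, 16, 1, 0, 14, 2]
  2 < parent 12 at index 4, swap → [-14, -10, -9, 2, 16, 1, 0, 14, 12]
Insert -13:
  append -13 at index 10 → [-14, -10, -9, 2, 16, 1, 0, 14, 12, -13]
  -13 < parent 16 at index 5, swap → [-14, -10, -9, 2, -13, 1, 0, 14, 12, 16]
  -13 < parent -10 at index 2, swap → [-14, -13, -9, 2, -10, 1, 0, 14, 12, 16]
Insert 8:
  append 8 at index 11 → [-14, -13, -9, 2, -10, 1, 0, 14, 12, 16, 8] (no swap needed)
Insert 18:
  append 18 at index 12 → [-14, -13, -9, 2, -10, 1, 0, 14, 12, 16, 8, 18] (no swap needed)
resulting array: [-14, -13, -9, 2, -10, 1, 0, 14, 12, 16, 8, 18]

0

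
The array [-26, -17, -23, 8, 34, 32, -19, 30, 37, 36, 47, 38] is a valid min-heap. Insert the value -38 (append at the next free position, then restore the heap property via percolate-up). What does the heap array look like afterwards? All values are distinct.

append -38 at index 12 → [-26, -17, -23, 8, 34, 32, -19, 30, 37, 36, 47, 38, -38]
-38 < parent 32 at index 5, swap → [-26, -17, -23, 8, 34, -38, -19, 30, 37, 36, 47, 38, 32]
-38 < parent -23 at index 2, swap → [-26, -17, -38, 8, 34, -23, -19, 30, 37, 36, 47, 38, 32]
-38 < parent -26 at index 0, swap → [-38, -17, -26, 8, 34, -23, -19, 30, 37, 36, 47, 38, 32]

[-38, -17, -26, 8, 34, -23, -19, 30, 37, 36, 47, 38, 32]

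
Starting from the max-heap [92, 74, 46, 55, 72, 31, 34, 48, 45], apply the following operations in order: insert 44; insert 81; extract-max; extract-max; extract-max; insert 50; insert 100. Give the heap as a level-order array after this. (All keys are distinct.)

insert 44:
  append 44 at index 9 → [92, 74, 46, 55, 72, 31, 34, 48, 45, 44] (no swap needed)
insert 81:
  append 81 at index 10 → [92, 74, 46, 55, 72, 31, 34, 48, 45, 44, 81]
  81 > parent 72 at index 4, swap → [92, 74, 46, 55, 81, 31, 34, 48, 45, 44, 72]
  81 > parent 74 at index 1, swap → [92, 81, 46, 55, 74, 31, 34, 48, 45, 44, 72]
extract-max → returns 92:
  remove root 92; move last element 72 to root → [72, 81, 46, 55, 74, 31, 34, 48, 45, 44]
  72 vs larger child 81 at index 1, swap → [81, 72, 46, 55, 74, 31, 34, 48, 45, 44]
  72 vs larger child 74 at index 4, swap → [81, 74, 46, 55, 72, 31, 34, 48, 45, 44]
extract-max → returns 81:
  remove root 81; move last element 44 to root → [44, 74, 46, 55, 72, 31, 34, 48, 45]
  44 vs larger child 74 at index 1, swap → [74, 44, 46, 55, 72, 31, 34, 48, 45]
  44 vs larger child 72 at index 4, swap → [74, 72, 46, 55, 44, 31, 34, 48, 45]
extract-max → returns 74:
  remove root 74; move last element 45 to root → [45, 72, 46, 55, 44, 31, 34, 48]
  45 vs larger child 72 at index 1, swap → [72, 45, 46, 55, 44, 31, 34, 48]
  45 vs larger child 55 at index 3, swap → [72, 55, 46, 45, 44, 31, 34, 48]
  45 vs only child 48 at index 7, swap → [72, 55, 46, 48, 44, 31, 34, 45]
insert 50:
  append 50 at index 8 → [72, 55, 46, 48, 44, 31, 34, 45, 50]
  50 > parent 48 at index 3, swap → [72, 55, 46, 50, 44, 31, 34, 45, 48]
insert 100:
  append 100 at index 9 → [72, 55, 46, 50, 44, 31, 34, 45, 48, 100]
  100 > parent 44 at index 4, swap → [72, 55, 46, 50, 100, 31, 34, 45, 48, 44]
  100 > parent 55 at index 1, swap → [72, 100, 46, 50, 55, 31, 34, 45, 48, 44]
  100 > parent 72 at index 0, swap → [100, 72, 46, 50, 55, 31, 34, 45, 48, 44]

[100, 72, 46, 50, 55, 31, 34, 45, 48, 44]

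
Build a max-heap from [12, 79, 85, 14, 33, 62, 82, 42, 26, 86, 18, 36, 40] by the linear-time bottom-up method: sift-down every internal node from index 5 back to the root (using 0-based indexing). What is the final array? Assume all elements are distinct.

sift down from index 5: already satisfies heap property
sift down from index 4:
  33 vs larger child 86 at index 9, swap → [12, 79, 85, 14, 86, 62, 82, 42, 26, 33, 18, 36, 40]
sift down from index 3:
  14 vs larger child 42 at index 7, swap → [12, 79, 85, 42, 86, 62, 82, 14, 26, 33, 18, 36, 40]
sift down from index 2: already satisfies heap property
sift down from index 1:
  79 vs larger child 86 at index 4, swap → [12, 86, 85, 42, 79, 62, 82, 14, 26, 33, 18, 36, 40]
sift down from index 0:
  12 vs larger child 86 at index 1, swap → [86, 12, 85, 42, 79, 62, 82, 14, 26, 33, 18, 36, 40]
  12 vs larger child 79 at index 4, swap → [86, 79, 85, 42, 12, 62, 82, 14, 26, 33, 18, 36, 40]
  12 vs larger child 33 at index 9, swap → [86, 79, 85, 42, 33, 62, 82, 14, 26, 12, 18, 36, 40]

[86, 79, 85, 42, 33, 62, 82, 14, 26, 12, 18, 36, 40]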